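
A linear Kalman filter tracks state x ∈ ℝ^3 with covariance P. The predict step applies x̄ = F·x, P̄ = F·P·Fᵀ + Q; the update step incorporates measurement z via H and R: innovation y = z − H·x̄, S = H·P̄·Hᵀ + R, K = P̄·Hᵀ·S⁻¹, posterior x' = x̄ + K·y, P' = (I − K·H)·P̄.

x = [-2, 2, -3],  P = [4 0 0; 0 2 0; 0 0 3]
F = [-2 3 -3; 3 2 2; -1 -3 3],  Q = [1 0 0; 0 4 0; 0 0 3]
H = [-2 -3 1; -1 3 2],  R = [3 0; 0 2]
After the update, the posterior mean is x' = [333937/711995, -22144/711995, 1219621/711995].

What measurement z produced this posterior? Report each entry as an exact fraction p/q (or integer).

x̄ = F·x = [19, -8, -13]
P̄ = F·P·Fᵀ + Q = [62 -30 -37; -30 60 -6; -37 -6 52]
S = H·P̄·Hᵀ + R = [667 -19; -19 1068]
K = P̄·Hᵀ·S⁻¹ = [-80122/711995 -152091/711995; -130806/711995 129672/711995; 156129/711995 84777/711995]
x' − x̄ = [-13193968/711995, 5673816/711995, 10475556/711995] = K·y
y = (KᵀK)⁻¹·Kᵀ·(x' − x̄) = [28, 72]
z = y + H·x̄ = [28, 72] + [-27, -69] = [1, 3]

z = [1, 3]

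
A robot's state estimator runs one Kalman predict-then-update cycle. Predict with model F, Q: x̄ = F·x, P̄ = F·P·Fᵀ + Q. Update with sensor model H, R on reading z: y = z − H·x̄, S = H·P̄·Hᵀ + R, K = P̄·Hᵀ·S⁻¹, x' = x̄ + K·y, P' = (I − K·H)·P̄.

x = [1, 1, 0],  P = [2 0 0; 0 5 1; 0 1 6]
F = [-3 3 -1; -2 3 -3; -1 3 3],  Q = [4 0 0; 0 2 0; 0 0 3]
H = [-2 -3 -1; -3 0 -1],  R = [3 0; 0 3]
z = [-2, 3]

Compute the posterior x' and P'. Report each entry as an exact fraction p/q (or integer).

x' = [-341902/398987, 540885/398987, -151284/398987]
P' = [902361/398987 301533/398987 -2579709/398987; 301533/398987 361153/398987 -1251033/398987; -2579709/398987 -1251033/398987 8535120/398987]

x̄ = F·x = [0, 1, 2]
P̄ = F·P·Fᵀ + Q = [67 63 39; 63 91 -5; 39 -5 122]
y = z − H·x̄ = [3, 5]
S = H·P̄·Hᵀ + R = [2094 1271; 1271 962]
K = P̄·Hᵀ·S⁻¹ = [-43204/398987 -42458/398987; -145164/398987 115478/398987; 125799/398987 -265331/398987]
x' = x̄ + K·y = [-341902/398987, 540885/398987, -151284/398987]
P' = (I − K·H)·P̄ = [902361/398987 301533/398987 -2579709/398987; 301533/398987 361153/398987 -1251033/398987; -2579709/398987 -1251033/398987 8535120/398987]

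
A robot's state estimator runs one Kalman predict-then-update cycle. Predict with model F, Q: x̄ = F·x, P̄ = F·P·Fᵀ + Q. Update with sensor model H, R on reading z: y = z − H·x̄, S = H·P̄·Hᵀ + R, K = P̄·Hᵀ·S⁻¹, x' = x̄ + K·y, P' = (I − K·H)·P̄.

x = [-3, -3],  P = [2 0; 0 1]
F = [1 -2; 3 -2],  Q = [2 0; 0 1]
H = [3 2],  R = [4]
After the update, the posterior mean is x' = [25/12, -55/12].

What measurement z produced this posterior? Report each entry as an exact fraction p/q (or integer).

z = [-3]

x̄ = F·x = [3, -3]
P̄ = F·P·Fᵀ + Q = [8 10; 10 23]
S = H·P̄·Hᵀ + R = [288]
K = P̄·Hᵀ·S⁻¹ = [11/72; 19/72]
x' − x̄ = [-11/12, -19/12] = K·y
y = (KᵀK)⁻¹·Kᵀ·(x' − x̄) = [-6]
z = y + H·x̄ = [-6] + [3] = [-3]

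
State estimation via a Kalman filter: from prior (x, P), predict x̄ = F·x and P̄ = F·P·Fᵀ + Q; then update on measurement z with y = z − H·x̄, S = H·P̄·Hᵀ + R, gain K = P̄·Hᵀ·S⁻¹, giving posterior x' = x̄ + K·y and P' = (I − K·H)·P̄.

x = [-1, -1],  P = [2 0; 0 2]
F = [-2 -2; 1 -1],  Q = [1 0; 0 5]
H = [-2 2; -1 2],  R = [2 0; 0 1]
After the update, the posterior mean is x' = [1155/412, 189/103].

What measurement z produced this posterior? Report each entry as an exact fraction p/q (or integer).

z = [-2, 1]

x̄ = F·x = [4, 0]
P̄ = F·P·Fᵀ + Q = [17 0; 0 9]
S = H·P̄·Hᵀ + R = [106 70; 70 54]
K = P̄·Hᵀ·S⁻¹ = [-323/412 289/412; -36/103 81/103]
x' − x̄ = [-493/412, 189/103] = K·y
y = (KᵀK)⁻¹·Kᵀ·(x' − x̄) = [6, 5]
z = y + H·x̄ = [6, 5] + [-8, -4] = [-2, 1]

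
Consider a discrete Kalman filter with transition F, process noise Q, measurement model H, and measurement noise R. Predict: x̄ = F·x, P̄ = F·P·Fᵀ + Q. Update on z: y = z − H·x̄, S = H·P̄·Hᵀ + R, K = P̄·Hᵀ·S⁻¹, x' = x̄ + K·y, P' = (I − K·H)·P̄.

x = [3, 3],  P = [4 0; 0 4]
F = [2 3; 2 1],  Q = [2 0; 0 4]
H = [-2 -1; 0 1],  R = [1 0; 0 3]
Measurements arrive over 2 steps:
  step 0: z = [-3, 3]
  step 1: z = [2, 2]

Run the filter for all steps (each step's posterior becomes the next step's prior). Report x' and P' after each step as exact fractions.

step 0: x̄ = F·x = [15, 9]
step 0: P̄ = F·P·Fᵀ + Q = [54 28; 28 24]
step 0: y = z − H·x̄ = [36, -6]
step 0: S = H·P̄·Hᵀ + R = [353 -80; -80 27]
step 0: K = P̄·Hᵀ·S⁻¹ = [-1432/3131 -996/3131; -240/3131 2072/3131]
step 0: x' = x̄ + K·y = [1389/3131, 7107/3131]
step 0: P' = (I − K·H)·P̄ = [2210/3131 -2988/3131; -2988/3131 6216/3131]
step 1: x̄ = F·x = [24099/3131, 9885/3131]
step 1: P̄ = F·P·Fᵀ + Q = [35190/3131 3584/3131; 3584/3131 15628/3131]
step 1: y = z − H·x̄ = [64345/3131, -3623/3131]
step 1: S = H·P̄·Hᵀ + R = [173855/3131 -22796/3131; -22796/3131 25021/3131]
step 1: K = P̄·Hᵀ·S⁻¹ = [-564980/1223369 -339504/1223369; -68388/1223369 701804/1223369]
step 1: x' = x̄ + K·y = [-1801867/1223369, 1644823/1223369]
step 1: P' = (I − K·H)·P̄ = [791746/1223369 -1018512/1223369; -1018512/1223369 2105412/1223369]

step 0: x' = [1389/3131, 7107/3131], P' = [2210/3131 -2988/3131; -2988/3131 6216/3131]
step 1: x' = [-1801867/1223369, 1644823/1223369], P' = [791746/1223369 -1018512/1223369; -1018512/1223369 2105412/1223369]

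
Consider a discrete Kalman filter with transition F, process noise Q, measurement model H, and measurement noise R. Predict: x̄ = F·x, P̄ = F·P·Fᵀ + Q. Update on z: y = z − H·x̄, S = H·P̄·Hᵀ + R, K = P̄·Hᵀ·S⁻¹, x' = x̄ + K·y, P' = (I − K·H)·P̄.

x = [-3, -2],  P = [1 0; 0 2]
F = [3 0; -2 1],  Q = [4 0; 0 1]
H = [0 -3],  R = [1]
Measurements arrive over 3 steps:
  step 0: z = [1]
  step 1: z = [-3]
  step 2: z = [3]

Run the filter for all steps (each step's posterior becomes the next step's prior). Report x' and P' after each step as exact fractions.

step 0: x̄ = F·x = [-9, 4]
step 0: P̄ = F·P·Fᵀ + Q = [13 -6; -6 7]
step 0: y = z − H·x̄ = [13]
step 0: S = H·P̄·Hᵀ + R = [64]
step 0: K = P̄·Hᵀ·S⁻¹ = [9/32; -21/64]
step 0: x' = x̄ + K·y = [-171/32, -17/64]
step 0: P' = (I − K·H)·P̄ = [127/16 -3/32; -3/32 7/64]
step 1: x̄ = F·x = [-513/32, 667/64]
step 1: P̄ = F·P·Fᵀ + Q = [1207/16 -1533/32; -1533/32 2127/64]
step 1: y = z − H·x̄ = [1809/64]
step 1: S = H·P̄·Hᵀ + R = [19207/64]
step 1: K = P̄·Hᵀ·S⁻¹ = [9198/19207; -6381/19207]
step 1: x' = x̄ + K·y = [-47925/19207, 19810/19207]
step 1: P' = (I − K·H)·P̄ = [127003/19207 -3066/19207; -3066/19207 2127/19207]
step 2: x̄ = F·x = [-143775/19207, 115660/19207]
step 2: P̄ = F·P·Fᵀ + Q = [1219855/19207 -771216/19207; -771216/19207 541610/19207]
step 2: y = z − H·x̄ = [404601/19207]
step 2: S = H·P̄·Hᵀ + R = [4893697/19207]
step 2: K = P̄·Hᵀ·S⁻¹ = [2313648/4893697; -1624830/4893697]
step 2: x' = x̄ + K·y = [12105639/4893697, -4758830/4893697]
step 2: P' = (I − K·H)·P̄ = [32104633/4893697 -771216/4893697; -771216/4893697 541610/4893697]

step 0: x' = [-171/32, -17/64], P' = [127/16 -3/32; -3/32 7/64]
step 1: x' = [-47925/19207, 19810/19207], P' = [127003/19207 -3066/19207; -3066/19207 2127/19207]
step 2: x' = [12105639/4893697, -4758830/4893697], P' = [32104633/4893697 -771216/4893697; -771216/4893697 541610/4893697]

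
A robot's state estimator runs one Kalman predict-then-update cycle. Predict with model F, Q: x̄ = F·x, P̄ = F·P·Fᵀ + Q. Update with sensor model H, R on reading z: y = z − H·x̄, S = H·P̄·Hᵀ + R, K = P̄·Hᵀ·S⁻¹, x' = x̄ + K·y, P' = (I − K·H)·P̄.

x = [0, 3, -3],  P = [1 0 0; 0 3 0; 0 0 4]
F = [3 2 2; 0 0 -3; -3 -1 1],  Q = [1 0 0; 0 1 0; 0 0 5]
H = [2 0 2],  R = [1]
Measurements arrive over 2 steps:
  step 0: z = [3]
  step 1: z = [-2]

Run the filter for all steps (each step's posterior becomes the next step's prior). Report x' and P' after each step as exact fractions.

step 0: x' = [930/181, 549/181, -666/181], P' = [3034/181 120/181 -3003/181; 120/181 1513/181 -156/181; -3003/181 -156/181 3017/181]
step 1: x' = [1445148/115445, 105318/23089, -1561861/115445], P' = [5262611/115445 478761/23089 -5269217/115445; 478761/23089 339466/23089 -484098/23089; -5269217/115445 -484098/23089 5304639/115445]

step 0: x̄ = F·x = [0, 9, -6]
step 0: P̄ = F·P·Fᵀ + Q = [38 -24 -7; -24 37 -12; -7 -12 21]
step 0: y = z − H·x̄ = [15]
step 0: S = H·P̄·Hᵀ + R = [181]
step 0: K = P̄·Hᵀ·S⁻¹ = [62/181; -72/181; 28/181]
step 0: x' = x̄ + K·y = [930/181, 549/181, -666/181]
step 0: P' = (I − K·H)·P̄ = [3034/181 120/181 -3003/181; 120/181 1513/181 -156/181; -3003/181 -156/181 3017/181]
step 1: x̄ = F·x = [2556/181, 1998/181, -4005/181]
step 1: P̄ = F·P·Fᵀ + Q = [9763/181 9861/181 -16369/181; 9861/181 27334/181 -36546/181; -16369/181 -36546/181 51791/181]
step 1: y = z − H·x̄ = [2536/181]
step 1: S = H·P̄·Hᵀ + R = [115445/181]
step 1: K = P̄·Hᵀ·S⁻¹ = [-13212/115445; -10674/23089; 70844/115445]
step 1: x' = x̄ + K·y = [1445148/115445, 105318/23089, -1561861/115445]
step 1: P' = (I − K·H)·P̄ = [5262611/115445 478761/23089 -5269217/115445; 478761/23089 339466/23089 -484098/23089; -5269217/115445 -484098/23089 5304639/115445]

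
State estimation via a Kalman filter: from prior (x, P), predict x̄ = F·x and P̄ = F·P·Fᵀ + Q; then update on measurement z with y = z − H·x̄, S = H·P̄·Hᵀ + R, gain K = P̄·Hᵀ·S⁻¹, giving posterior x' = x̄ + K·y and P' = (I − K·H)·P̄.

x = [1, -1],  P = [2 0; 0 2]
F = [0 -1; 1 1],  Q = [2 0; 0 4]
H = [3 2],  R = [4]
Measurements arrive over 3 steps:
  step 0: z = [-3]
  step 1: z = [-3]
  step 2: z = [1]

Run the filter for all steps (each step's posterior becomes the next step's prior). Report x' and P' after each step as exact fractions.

step 0: x̄ = F·x = [1, 0]
step 0: P̄ = F·P·Fᵀ + Q = [4 -2; -2 8]
step 0: y = z − H·x̄ = [-6]
step 0: S = H·P̄·Hᵀ + R = [48]
step 0: K = P̄·Hᵀ·S⁻¹ = [1/6; 5/24]
step 0: x' = x̄ + K·y = [0, -5/4]
step 0: P' = (I − K·H)·P̄ = [8/3 -11/3; -11/3 71/12]
step 1: x̄ = F·x = [5/4, -5/4]
step 1: P̄ = F·P·Fᵀ + Q = [95/12 -9/4; -9/4 21/4]
step 1: y = z − H·x̄ = [-17/4]
step 1: S = H·P̄·Hᵀ + R = [277/4]
step 1: K = P̄·Hᵀ·S⁻¹ = [77/277; 15/277]
step 1: x' = x̄ + K·y = [19/277, -410/277]
step 1: P' = (I − K·H)·P̄ = [2132/831 -912/277; -912/277 1398/277]
step 2: x̄ = F·x = [410/277, -391/277]
step 2: P̄ = F·P·Fᵀ + Q = [1952/277 -486/277; -486/277 4178/831]
step 2: y = z − H·x̄ = [-171/277]
step 2: S = H·P̄·Hᵀ + R = [55244/831]
step 2: K = P̄·Hᵀ·S⁻¹ = [3663/13811; 1991/27622]
step 2: x' = x̄ + K·y = [18181/13811, -40219/27622]
step 2: P' = (I − K·H)·P̄ = [32740/13811 -41784/13811; -41784/13811 64667/13811]

step 0: x' = [0, -5/4], P' = [8/3 -11/3; -11/3 71/12]
step 1: x' = [19/277, -410/277], P' = [2132/831 -912/277; -912/277 1398/277]
step 2: x' = [18181/13811, -40219/27622], P' = [32740/13811 -41784/13811; -41784/13811 64667/13811]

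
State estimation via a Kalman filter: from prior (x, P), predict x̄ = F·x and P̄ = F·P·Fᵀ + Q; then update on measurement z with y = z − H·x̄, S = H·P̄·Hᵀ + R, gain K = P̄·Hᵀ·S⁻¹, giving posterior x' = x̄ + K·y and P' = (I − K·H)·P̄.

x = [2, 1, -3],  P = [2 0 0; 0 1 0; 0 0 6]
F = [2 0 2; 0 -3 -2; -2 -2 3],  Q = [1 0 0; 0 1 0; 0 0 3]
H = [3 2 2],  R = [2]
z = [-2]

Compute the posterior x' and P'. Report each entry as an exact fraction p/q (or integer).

x̄ = F·x = [-2, 3, -15]
P̄ = F·P·Fᵀ + Q = [33 -24 28; -24 34 -30; 28 -30 69]
y = z − H·x̄ = [28]
S = H·P̄·Hᵀ + R = [519]
K = P̄·Hᵀ·S⁻¹ = [107/519; -64/519; 54/173]
x' = x̄ + K·y = [1958/519, -235/519, -1083/173]
P' = (I − K·H)·P̄ = [5678/519 -5608/519 -934/173; -5608/519 13550/519 -1734/173; -934/173 -1734/173 3189/173]

x' = [1958/519, -235/519, -1083/173]
P' = [5678/519 -5608/519 -934/173; -5608/519 13550/519 -1734/173; -934/173 -1734/173 3189/173]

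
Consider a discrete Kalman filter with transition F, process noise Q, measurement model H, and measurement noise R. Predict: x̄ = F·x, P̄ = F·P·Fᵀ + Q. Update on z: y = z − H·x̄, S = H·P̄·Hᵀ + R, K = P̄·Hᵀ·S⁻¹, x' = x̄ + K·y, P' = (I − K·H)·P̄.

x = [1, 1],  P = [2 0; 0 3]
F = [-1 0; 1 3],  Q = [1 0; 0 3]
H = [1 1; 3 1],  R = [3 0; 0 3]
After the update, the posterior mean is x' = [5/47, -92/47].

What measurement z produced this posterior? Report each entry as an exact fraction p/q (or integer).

x̄ = F·x = [-1, 4]
P̄ = F·P·Fᵀ + Q = [3 -2; -2 32]
S = H·P̄·Hᵀ + R = [34 33; 33 50]
K = P̄·Hᵀ·S⁻¹ = [-181/611 205/611; 642/611 -106/611]
x' − x̄ = [52/47, -280/47] = K·y
y = (KᵀK)⁻¹·Kᵀ·(x' − x̄) = [-6, -2]
z = y + H·x̄ = [-6, -2] + [3, 1] = [-3, -1]

z = [-3, -1]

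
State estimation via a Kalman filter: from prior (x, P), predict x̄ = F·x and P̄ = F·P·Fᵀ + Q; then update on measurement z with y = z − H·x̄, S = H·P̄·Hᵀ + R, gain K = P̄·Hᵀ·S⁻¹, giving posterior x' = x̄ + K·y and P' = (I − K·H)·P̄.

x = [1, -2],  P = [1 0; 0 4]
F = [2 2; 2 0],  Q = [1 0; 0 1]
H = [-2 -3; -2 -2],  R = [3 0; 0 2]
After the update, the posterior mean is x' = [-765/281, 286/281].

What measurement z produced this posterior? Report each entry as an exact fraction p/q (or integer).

z = [3, 3]

x̄ = F·x = [-2, 2]
P̄ = F·P·Fᵀ + Q = [21 4; 4 5]
S = H·P̄·Hᵀ + R = [180 154; 154 138]
K = P̄·Hᵀ·S⁻¹ = [62/281 -171/281; -201/562 151/562]
x' − x̄ = [-203/281, -276/281] = K·y
y = (KᵀK)⁻¹·Kᵀ·(x' − x̄) = [5, 3]
z = y + H·x̄ = [5, 3] + [-2, 0] = [3, 3]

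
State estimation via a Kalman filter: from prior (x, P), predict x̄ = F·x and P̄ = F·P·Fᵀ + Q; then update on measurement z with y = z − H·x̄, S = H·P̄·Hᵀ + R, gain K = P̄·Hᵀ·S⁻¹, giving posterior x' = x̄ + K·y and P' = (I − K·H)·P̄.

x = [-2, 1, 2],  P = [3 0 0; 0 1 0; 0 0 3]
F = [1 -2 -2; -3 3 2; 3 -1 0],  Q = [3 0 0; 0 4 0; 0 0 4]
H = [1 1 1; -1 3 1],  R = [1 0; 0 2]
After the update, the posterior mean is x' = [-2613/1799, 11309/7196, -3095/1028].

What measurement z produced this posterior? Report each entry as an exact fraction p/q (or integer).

z = [-3, 3]

x̄ = F·x = [-8, 13, -7]
P̄ = F·P·Fᵀ + Q = [22 -27 11; -27 52 -30; 11 -30 32]
S = H·P̄·Hᵀ + R = [15 -8; -8 484]
K = P̄·Hᵀ·S⁻¹ = [542/1799 -333/1799; -299/1799 2255/7196; 205/257 -133/1028]
x' − x̄ = [11779/1799, -82239/7196, 4101/1028] = K·y
y = (KᵀK)⁻¹·Kᵀ·(x' − x̄) = [-1, -37]
z = y + H·x̄ = [-1, -37] + [-2, 40] = [-3, 3]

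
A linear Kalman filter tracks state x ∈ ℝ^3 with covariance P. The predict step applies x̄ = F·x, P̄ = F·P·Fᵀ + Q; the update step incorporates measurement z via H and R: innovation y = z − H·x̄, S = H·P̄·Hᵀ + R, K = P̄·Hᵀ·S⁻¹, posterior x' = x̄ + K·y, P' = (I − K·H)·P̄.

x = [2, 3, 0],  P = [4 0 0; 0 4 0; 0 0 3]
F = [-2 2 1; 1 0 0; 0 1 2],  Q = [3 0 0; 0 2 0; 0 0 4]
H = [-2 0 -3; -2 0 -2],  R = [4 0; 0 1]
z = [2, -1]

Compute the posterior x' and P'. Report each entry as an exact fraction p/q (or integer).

x' = [3071/2068, 680/517, -612/517]
P' = [3563/1034 -812/517 -1544/517; -812/517 2302/517 720/517; -1544/517 720/517 1420/517]

x̄ = F·x = [2, 2, 3]
P̄ = F·P·Fᵀ + Q = [38 -8 14; -8 6 0; 14 0 20]
y = z − H·x̄ = [15, 9]
S = H·P̄·Hᵀ + R = [504 412; 412 345]
K = P̄·Hᵀ·S⁻¹ = [1069/2068 -475/517; -134/517 184/517; -293/517 248/517]
x' = x̄ + K·y = [3071/2068, 680/517, -612/517]
P' = (I − K·H)·P̄ = [3563/1034 -812/517 -1544/517; -812/517 2302/517 720/517; -1544/517 720/517 1420/517]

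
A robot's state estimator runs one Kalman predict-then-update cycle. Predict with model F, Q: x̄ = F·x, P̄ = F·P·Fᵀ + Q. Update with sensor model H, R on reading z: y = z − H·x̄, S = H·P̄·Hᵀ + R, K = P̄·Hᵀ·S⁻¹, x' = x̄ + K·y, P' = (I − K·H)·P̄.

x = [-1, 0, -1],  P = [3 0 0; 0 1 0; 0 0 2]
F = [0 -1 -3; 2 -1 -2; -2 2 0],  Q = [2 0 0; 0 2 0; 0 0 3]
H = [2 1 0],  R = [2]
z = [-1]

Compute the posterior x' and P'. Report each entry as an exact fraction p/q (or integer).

x̄ = F·x = [3, 0, 2]
P̄ = F·P·Fᵀ + Q = [21 13 -2; 13 23 -14; -2 -14 19]
y = z − H·x̄ = [-7]
S = H·P̄·Hᵀ + R = [161]
K = P̄·Hᵀ·S⁻¹ = [55/161; 7/23; -18/161]
x' = x̄ + K·y = [14/23, -49/23, 64/23]
P' = (I − K·H)·P̄ = [356/161 -86/23 668/161; -86/23 186/23 -196/23; 668/161 -196/23 2735/161]

x' = [14/23, -49/23, 64/23]
P' = [356/161 -86/23 668/161; -86/23 186/23 -196/23; 668/161 -196/23 2735/161]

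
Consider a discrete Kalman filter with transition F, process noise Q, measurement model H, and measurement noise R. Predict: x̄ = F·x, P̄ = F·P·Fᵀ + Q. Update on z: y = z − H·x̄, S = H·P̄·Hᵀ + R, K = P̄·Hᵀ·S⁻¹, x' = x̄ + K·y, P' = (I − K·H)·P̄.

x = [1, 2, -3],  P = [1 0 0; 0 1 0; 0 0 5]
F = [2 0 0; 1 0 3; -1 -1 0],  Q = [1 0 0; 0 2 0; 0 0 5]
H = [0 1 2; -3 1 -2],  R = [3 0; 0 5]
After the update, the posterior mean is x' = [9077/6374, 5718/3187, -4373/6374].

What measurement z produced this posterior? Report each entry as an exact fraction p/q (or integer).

z = [1, -1]

x̄ = F·x = [2, -8, -3]
P̄ = F·P·Fᵀ + Q = [5 2 -2; 2 48 -1; -2 -1 7]
S = H·P̄·Hᵀ + R = [75 26; 26 94]
K = P̄·Hᵀ·S⁻¹ = [23/3187 -623/6374; 1590/3187 1052/3187; 728/3187 -1013/6374]
x' − x̄ = [-3671/6374, 31214/3187, 14749/6374] = K·y
y = (KᵀK)⁻¹·Kᵀ·(x' − x̄) = [15, 7]
z = y + H·x̄ = [15, 7] + [-14, -8] = [1, -1]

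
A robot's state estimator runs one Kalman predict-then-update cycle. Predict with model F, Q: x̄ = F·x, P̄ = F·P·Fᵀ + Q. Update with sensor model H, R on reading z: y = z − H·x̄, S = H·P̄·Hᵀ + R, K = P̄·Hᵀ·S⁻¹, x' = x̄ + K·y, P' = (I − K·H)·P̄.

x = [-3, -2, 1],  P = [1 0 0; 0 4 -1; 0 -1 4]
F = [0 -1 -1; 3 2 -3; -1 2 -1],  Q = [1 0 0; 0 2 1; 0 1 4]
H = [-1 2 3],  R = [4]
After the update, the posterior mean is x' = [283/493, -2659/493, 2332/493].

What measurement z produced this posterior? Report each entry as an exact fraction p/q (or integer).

x̄ = F·x = [1, -16, -2]
P̄ = F·P·Fᵀ + Q = [7 3 -3; 3 75 34; -3 34 29]
S = H·P̄·Hᵀ + R = [986]
K = P̄·Hᵀ·S⁻¹ = [-5/493; 249/986; 79/493]
x' − x̄ = [-210/493, 5229/493, 3318/493] = K·y
y = (KᵀK)⁻¹·Kᵀ·(x' − x̄) = [42]
z = y + H·x̄ = [42] + [-39] = [3]

z = [3]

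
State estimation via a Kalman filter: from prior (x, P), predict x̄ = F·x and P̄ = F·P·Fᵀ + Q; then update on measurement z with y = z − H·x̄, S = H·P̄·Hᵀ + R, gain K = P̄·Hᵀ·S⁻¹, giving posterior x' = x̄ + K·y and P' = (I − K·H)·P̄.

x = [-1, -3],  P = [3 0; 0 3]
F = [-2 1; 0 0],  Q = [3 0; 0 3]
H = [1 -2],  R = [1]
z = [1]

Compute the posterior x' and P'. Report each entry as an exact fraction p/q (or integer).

x' = [5/31, -12/31]
P' = [234/31 108/31; 108/31 57/31]

x̄ = F·x = [-1, 0]
P̄ = F·P·Fᵀ + Q = [18 0; 0 3]
y = z − H·x̄ = [2]
S = H·P̄·Hᵀ + R = [31]
K = P̄·Hᵀ·S⁻¹ = [18/31; -6/31]
x' = x̄ + K·y = [5/31, -12/31]
P' = (I − K·H)·P̄ = [234/31 108/31; 108/31 57/31]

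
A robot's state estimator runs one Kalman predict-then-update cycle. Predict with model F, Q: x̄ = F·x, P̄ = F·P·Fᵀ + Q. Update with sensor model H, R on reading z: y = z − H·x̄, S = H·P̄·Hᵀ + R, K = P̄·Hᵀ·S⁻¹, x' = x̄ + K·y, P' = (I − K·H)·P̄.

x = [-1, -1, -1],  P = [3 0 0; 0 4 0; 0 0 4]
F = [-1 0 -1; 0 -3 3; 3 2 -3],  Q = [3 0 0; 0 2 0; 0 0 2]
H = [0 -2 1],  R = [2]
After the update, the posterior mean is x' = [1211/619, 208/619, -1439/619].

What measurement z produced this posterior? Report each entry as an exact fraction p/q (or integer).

x̄ = F·x = [2, 0, -2]
P̄ = F·P·Fᵀ + Q = [10 -12 3; -12 74 -60; 3 -60 81]
S = H·P̄·Hᵀ + R = [619]
K = P̄·Hᵀ·S⁻¹ = [27/619; -208/619; 201/619]
x' − x̄ = [-27/619, 208/619, -201/619] = K·y
y = (KᵀK)⁻¹·Kᵀ·(x' − x̄) = [-1]
z = y + H·x̄ = [-1] + [-2] = [-3]

z = [-3]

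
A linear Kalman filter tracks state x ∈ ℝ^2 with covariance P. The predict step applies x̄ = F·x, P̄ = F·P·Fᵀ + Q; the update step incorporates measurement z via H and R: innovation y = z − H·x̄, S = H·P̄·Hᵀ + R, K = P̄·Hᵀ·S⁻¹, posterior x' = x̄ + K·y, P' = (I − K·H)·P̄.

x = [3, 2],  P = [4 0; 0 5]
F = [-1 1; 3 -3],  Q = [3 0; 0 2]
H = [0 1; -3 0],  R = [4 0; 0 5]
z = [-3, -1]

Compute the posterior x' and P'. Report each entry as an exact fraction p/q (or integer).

x' = [44/109, -1399/545]
P' = [105/218 -18/109; -18/109 5636/1635]

x̄ = F·x = [-1, 3]
P̄ = F·P·Fᵀ + Q = [12 -27; -27 83]
y = z − H·x̄ = [-6, -4]
S = H·P̄·Hᵀ + R = [87 81; 81 113]
K = P̄·Hᵀ·S⁻¹ = [-9/218 -63/218; 1409/1635 54/545]
x' = x̄ + K·y = [44/109, -1399/545]
P' = (I − K·H)·P̄ = [105/218 -18/109; -18/109 5636/1635]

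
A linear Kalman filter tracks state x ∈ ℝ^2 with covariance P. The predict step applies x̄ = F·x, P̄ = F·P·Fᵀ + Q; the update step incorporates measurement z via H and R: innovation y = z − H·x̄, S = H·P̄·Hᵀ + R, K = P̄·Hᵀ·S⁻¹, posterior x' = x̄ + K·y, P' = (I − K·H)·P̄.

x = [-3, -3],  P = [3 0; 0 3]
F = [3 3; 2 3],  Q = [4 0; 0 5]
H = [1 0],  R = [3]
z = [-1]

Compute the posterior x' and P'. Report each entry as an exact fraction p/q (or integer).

x' = [-112/61, -150/61]
P' = [174/61 135/61; 135/61 659/61]

x̄ = F·x = [-18, -15]
P̄ = F·P·Fᵀ + Q = [58 45; 45 44]
y = z − H·x̄ = [17]
S = H·P̄·Hᵀ + R = [61]
K = P̄·Hᵀ·S⁻¹ = [58/61; 45/61]
x' = x̄ + K·y = [-112/61, -150/61]
P' = (I − K·H)·P̄ = [174/61 135/61; 135/61 659/61]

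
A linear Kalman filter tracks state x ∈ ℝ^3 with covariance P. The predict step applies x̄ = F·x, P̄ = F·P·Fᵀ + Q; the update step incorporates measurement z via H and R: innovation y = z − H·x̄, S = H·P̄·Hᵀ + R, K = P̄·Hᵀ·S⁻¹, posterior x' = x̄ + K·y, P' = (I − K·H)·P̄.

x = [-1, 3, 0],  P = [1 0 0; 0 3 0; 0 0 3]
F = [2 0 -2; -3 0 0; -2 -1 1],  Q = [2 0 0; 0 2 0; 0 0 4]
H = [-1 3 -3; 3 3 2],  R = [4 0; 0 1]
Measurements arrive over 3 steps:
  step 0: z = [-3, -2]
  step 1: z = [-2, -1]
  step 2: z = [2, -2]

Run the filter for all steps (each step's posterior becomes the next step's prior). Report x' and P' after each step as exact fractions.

step 0: x' = [-21360/18341, -3252/18341, 18605/18341], P' = [291602/18341 -136356/18341 -231898/18341; -136356/18341 65752/18341 107280/18341; -231898/18341 107280/18341 187966/18341]
step 1: x' = [-84632705/412374068, -150953667/412374068, 77073147/206187034], P' = [4202455393/206187034 -2022645777/206187034 -1645555349/103093517; -2022645777/206187034 995403653/206187034 785754987/103093517; -1645555349/103093517 785754987/103093517 1308214216/103093517]
step 2: x' = [-3530892215765/1981387283614, 1376073931539/1981387283614, 648639541414/990693641807], P' = [59770824299707/2972080925421 -9594219269146/990693641807 -46792102791965/2972080925421; -9594219269146/990693641807 4725346933855/990693641807 7450833318185/990693641807; -46792102791965/2972080925421 7450833318185/990693641807 37194133219528/2972080925421]

step 0: x̄ = F·x = [-2, 3, -1]
step 0: P̄ = F·P·Fᵀ + Q = [18 -6 -10; -6 11 6; -10 6 14]
step 0: y = z − H·x̄ = [-17, -3]
step 0: S = H·P̄·Hᵀ + R = [115 17; 17 162]
step 0: K = P̄·Hᵀ·S⁻¹ = [-1244/18341 1942/18341; 2943/18341 2748/18341; -2540/18341 2078/18341]
step 0: x' = x̄ + K·y = [-21360/18341, -3252/18341, 18605/18341]
step 0: P' = (I − K·H)·P̄ = [291602/18341 -136356/18341 -231898/18341; -136356/18341 65752/18341 107280/18341; -231898/18341 107280/18341 187966/18341]
step 1: x̄ = F·x = [-79930/18341, 64080/18341, 64577/18341]
step 1: P̄ = F·P·Fᵀ + Q = [3810138/18341 -3141000/18341 -2446456/18341; -3141000/18341 2661100/18341 2036238/18341; -2446456/18341 2036238/18341 1661098/18341]
step 1: y = z − H·x̄ = [-115121/18341, -99945/18341]
step 1: S = H·P̄·Hᵀ + R = [10298264/18341 4509200/18341; 4509200/18341 3443259/18341]
step 1: K = P̄·Hᵀ·S⁻¹ = [-198530315/412374068 -21396274/103093517; 147163407/412374068 30646788/103093517; 39088831/206187034 37027346/103093517]
step 1: x' = x̄ + K·y = [-84632705/412374068, -150953667/412374068, 77073147/206187034]
step 1: P' = (I − K·H)·P̄ = [4202455393/206187034 -2022645777/206187034 -1645555349/103093517; -2022645777/206187034 995403653/206187034 785754987/103093517; -1645555349/103093517 785754987/103093517 1308214216/103093517]
step 2: x̄ = F·x = [-238778999/206187034, 253898115/412374068, 474365371/412374068]
step 2: P̄ = F·P·Fᵀ + Q = [27008397476/103093517 -22480698273/103093517 -17300515561/103093517; -22480698273/103093517 38234472605/206187034 29020127121/206187034; -17300515561/103093517 29020127121/206187034 23177241529/206187034]
step 2: y = z − H·x̄ = [504295953/206187034, -1102499229/412374068]
step 2: S = H·P̄·Hᵀ + R = [73673437330/103093517 33389500559/103093517; 33389500559/103093517 46900575323/206187034]
step 2: K = P̄·Hᵀ·S⁻¹ = [-2871244673063/5944161850842 -619706107123/2972080925421; 354440029039/990693641807 295049630497/990693641807; 1133601498523/5944161850842 1069457926826/2972080925421]
step 2: x' = x̄ + K·y = [-3530892215765/1981387283614, 1376073931539/1981387283614, 648639541414/990693641807]
step 2: P' = (I − K·H)·P̄ = [59770824299707/2972080925421 -9594219269146/990693641807 -46792102791965/2972080925421; -9594219269146/990693641807 4725346933855/990693641807 7450833318185/990693641807; -46792102791965/2972080925421 7450833318185/990693641807 37194133219528/2972080925421]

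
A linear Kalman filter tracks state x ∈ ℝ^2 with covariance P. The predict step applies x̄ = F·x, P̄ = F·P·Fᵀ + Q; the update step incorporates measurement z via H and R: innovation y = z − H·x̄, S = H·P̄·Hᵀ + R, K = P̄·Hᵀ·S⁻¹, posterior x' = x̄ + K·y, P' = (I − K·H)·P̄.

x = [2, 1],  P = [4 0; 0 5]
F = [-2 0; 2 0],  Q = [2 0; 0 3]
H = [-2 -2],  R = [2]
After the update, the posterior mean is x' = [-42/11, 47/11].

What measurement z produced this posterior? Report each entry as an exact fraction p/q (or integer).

x̄ = F·x = [-4, 4]
P̄ = F·P·Fᵀ + Q = [18 -16; -16 19]
S = H·P̄·Hᵀ + R = [22]
K = P̄·Hᵀ·S⁻¹ = [-2/11; -3/11]
x' − x̄ = [2/11, 3/11] = K·y
y = (KᵀK)⁻¹·Kᵀ·(x' − x̄) = [-1]
z = y + H·x̄ = [-1] + [0] = [-1]

z = [-1]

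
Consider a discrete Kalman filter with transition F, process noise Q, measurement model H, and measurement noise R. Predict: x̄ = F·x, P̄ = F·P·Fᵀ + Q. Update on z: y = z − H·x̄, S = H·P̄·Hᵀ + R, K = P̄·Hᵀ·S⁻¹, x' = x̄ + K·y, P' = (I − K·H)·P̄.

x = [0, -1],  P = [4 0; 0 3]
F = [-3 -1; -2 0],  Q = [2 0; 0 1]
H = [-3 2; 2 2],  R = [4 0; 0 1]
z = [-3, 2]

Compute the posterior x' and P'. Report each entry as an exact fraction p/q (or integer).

x' = [1, 0]
P' = [2584/13949 -1114/13949; -1114/13949 3093/13949]

x̄ = F·x = [1, 0]
P̄ = F·P·Fᵀ + Q = [41 24; 24 17]
y = z − H·x̄ = [0, 0]
S = H·P̄·Hᵀ + R = [153 -226; -226 425]
K = P̄·Hᵀ·S⁻¹ = [-2495/13949 2940/13949; 2382/13949 3958/13949]
x' = x̄ + K·y = [1, 0]
P' = (I − K·H)·P̄ = [2584/13949 -1114/13949; -1114/13949 3093/13949]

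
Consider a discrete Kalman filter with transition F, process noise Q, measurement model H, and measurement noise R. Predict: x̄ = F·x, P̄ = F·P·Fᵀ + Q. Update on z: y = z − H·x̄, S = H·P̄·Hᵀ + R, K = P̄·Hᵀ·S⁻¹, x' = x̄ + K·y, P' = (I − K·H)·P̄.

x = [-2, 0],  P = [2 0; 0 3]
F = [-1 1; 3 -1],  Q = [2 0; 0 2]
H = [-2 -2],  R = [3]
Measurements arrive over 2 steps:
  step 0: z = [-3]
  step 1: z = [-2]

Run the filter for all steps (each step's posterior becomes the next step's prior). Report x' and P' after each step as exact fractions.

step 0: x̄ = F·x = [2, -6]
step 0: P̄ = F·P·Fᵀ + Q = [7 -9; -9 23]
step 0: y = z − H·x̄ = [-11]
step 0: S = H·P̄·Hᵀ + R = [51]
step 0: K = P̄·Hᵀ·S⁻¹ = [4/51; -28/51]
step 0: x' = x̄ + K·y = [58/51, 2/51]
step 0: P' = (I − K·H)·P̄ = [341/51 -347/51; -347/51 389/51]
step 1: x̄ = F·x = [-56/51, 172/51]
step 1: P̄ = F·P·Fᵀ + Q = [1526/51 -2800/51; -2800/51 5642/51]
step 1: y = z − H·x̄ = [130/51]
step 1: S = H·P̄·Hᵀ + R = [6425/51]
step 1: K = P̄·Hᵀ·S⁻¹ = [2548/6425; -5684/6425]
step 1: x' = x̄ + K·y = [-112/1285, 1436/1285]
step 1: P' = (I − K·H)·P̄ = [64946/6425 -68768/6425; -68768/6425 77294/6425]

step 0: x' = [58/51, 2/51], P' = [341/51 -347/51; -347/51 389/51]
step 1: x' = [-112/1285, 1436/1285], P' = [64946/6425 -68768/6425; -68768/6425 77294/6425]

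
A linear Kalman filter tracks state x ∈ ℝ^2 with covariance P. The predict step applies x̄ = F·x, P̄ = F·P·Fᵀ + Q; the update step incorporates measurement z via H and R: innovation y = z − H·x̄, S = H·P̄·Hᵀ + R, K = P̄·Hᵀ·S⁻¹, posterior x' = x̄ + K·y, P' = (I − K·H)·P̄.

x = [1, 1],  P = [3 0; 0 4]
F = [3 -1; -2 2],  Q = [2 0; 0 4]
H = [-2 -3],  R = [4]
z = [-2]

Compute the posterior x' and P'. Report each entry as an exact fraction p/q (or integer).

x' = [31/14, -11/14]
P' = [222/7 -149/7; -149/7 103/7]

x̄ = F·x = [2, 0]
P̄ = F·P·Fᵀ + Q = [33 -26; -26 32]
y = z − H·x̄ = [2]
S = H·P̄·Hᵀ + R = [112]
K = P̄·Hᵀ·S⁻¹ = [3/28; -11/28]
x' = x̄ + K·y = [31/14, -11/14]
P' = (I − K·H)·P̄ = [222/7 -149/7; -149/7 103/7]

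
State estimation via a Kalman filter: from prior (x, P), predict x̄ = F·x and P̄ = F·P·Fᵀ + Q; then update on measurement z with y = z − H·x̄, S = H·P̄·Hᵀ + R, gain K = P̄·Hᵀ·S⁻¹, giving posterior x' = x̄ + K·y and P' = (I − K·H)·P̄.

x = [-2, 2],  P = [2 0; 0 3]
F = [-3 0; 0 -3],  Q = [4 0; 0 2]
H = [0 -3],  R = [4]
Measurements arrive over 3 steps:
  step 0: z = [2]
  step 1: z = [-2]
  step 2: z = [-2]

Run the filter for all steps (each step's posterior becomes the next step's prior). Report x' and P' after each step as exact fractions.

step 0: x̄ = F·x = [6, -6]
step 0: P̄ = F·P·Fᵀ + Q = [22 0; 0 29]
step 0: y = z − H·x̄ = [-16]
step 0: S = H·P̄·Hᵀ + R = [265]
step 0: K = P̄·Hᵀ·S⁻¹ = [0; -87/265]
step 0: x' = x̄ + K·y = [6, -198/265]
step 0: P' = (I − K·H)·P̄ = [22 0; 0 116/265]
step 1: x̄ = F·x = [-18, 594/265]
step 1: P̄ = F·P·Fᵀ + Q = [202 0; 0 1574/265]
step 1: y = z − H·x̄ = [1252/265]
step 1: S = H·P̄·Hᵀ + R = [15226/265]
step 1: K = P̄·Hᵀ·S⁻¹ = [0; -2361/7613]
step 1: x' = x̄ + K·y = [-18, 5910/7613]
step 1: P' = (I − K·H)·P̄ = [202 0; 0 3148/7613]
step 2: x̄ = F·x = [54, -17730/7613]
step 2: P̄ = F·P·Fᵀ + Q = [1822 0; 0 43558/7613]
step 2: y = z − H·x̄ = [-68416/7613]
step 2: S = H·P̄·Hᵀ + R = [422474/7613]
step 2: K = P̄·Hᵀ·S⁻¹ = [0; -65337/211237]
step 2: x' = x̄ + K·y = [54, 95214/211237]
step 2: P' = (I − K·H)·P̄ = [1822 0; 0 87116/211237]

step 0: x' = [6, -198/265], P' = [22 0; 0 116/265]
step 1: x' = [-18, 5910/7613], P' = [202 0; 0 3148/7613]
step 2: x' = [54, 95214/211237], P' = [1822 0; 0 87116/211237]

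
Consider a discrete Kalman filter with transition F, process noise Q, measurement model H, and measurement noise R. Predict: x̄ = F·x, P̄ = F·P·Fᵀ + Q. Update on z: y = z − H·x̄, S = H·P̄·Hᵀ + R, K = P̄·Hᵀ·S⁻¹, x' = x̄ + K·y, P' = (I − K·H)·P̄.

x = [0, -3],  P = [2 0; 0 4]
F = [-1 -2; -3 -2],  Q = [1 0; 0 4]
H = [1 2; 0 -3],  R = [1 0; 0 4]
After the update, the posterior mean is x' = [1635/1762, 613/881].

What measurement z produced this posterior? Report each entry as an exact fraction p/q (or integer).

x̄ = F·x = [6, 6]
P̄ = F·P·Fᵀ + Q = [19 22; 22 38]
S = H·P̄·Hᵀ + R = [260 -294; -294 346]
K = P̄·Hᵀ·S⁻¹ = [1197/1762 681/1762; 98/881 -207/881]
x' − x̄ = [-8937/1762, -4673/881] = K·y
y = (KᵀK)⁻¹·Kᵀ·(x' − x̄) = [-16, 15]
z = y + H·x̄ = [-16, 15] + [18, -18] = [2, -3]

z = [2, -3]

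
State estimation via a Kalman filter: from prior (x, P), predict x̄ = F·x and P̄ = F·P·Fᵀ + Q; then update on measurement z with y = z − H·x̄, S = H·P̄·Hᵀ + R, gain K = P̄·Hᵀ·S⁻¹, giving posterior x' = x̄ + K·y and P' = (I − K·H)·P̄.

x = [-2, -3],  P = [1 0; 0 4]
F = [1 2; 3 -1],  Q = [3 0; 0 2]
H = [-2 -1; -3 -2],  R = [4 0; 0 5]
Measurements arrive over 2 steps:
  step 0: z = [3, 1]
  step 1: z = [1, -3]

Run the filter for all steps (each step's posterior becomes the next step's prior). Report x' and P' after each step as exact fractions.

step 0: x̄ = F·x = [-8, -3]
step 0: P̄ = F·P·Fᵀ + Q = [20 -5; -5 15]
step 0: y = z − H·x̄ = [-16, -29]
step 0: S = H·P̄·Hᵀ + R = [79 115; 115 185]
step 0: K = P̄·Hᵀ·S⁻¹ = [-145/278 15/278; 80/139 -61/139]
step 0: x' = x̄ + K·y = [-339/278, 72/139]
step 0: P' = (I − K·H)·P̄ = [1235/278 -945/139; -945/139 1570/139]
step 1: x̄ = F·x = [-51/278, -1161/278]
step 1: P̄ = F·P·Fᵀ + Q = [7069/278 -12025/278; -12025/278 26151/278]
step 1: y = z − H·x̄ = [-985/278, -3309/278]
step 1: S = H·P̄·Hᵀ + R = [7439/278 10541/278; 10541/278 25315/278]
step 1: K = P̄·Hᵀ·S⁻¹ = [-3617/3346 156195/277718; 2554/1673 -177277/138859]
step 1: x' = x̄ + K·y = [-846421/277718, 779108/138859]
step 1: P' = (I − K·H)·P̄ = [3182663/277718 -2582241/138859; -2582241/138859 4316554/138859]

step 0: x' = [-339/278, 72/139], P' = [1235/278 -945/139; -945/139 1570/139]
step 1: x' = [-846421/277718, 779108/138859], P' = [3182663/277718 -2582241/138859; -2582241/138859 4316554/138859]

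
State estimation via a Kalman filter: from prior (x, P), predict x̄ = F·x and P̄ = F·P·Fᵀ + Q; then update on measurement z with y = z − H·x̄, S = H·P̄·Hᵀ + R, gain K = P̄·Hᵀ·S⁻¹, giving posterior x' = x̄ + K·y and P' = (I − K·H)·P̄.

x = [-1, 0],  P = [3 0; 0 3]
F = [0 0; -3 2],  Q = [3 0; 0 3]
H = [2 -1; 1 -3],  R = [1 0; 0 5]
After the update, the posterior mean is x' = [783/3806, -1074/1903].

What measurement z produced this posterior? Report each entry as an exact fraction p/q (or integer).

z = [1, 2]

x̄ = F·x = [0, 3]
P̄ = F·P·Fᵀ + Q = [3 0; 0 42]
S = H·P̄·Hᵀ + R = [55 132; 132 386]
K = P̄·Hᵀ·S⁻¹ = [960/1903 -57/346; 210/1903 -63/173]
x' − x̄ = [783/3806, -6783/1903] = K·y
y = (KᵀK)⁻¹·Kᵀ·(x' − x̄) = [4, 11]
z = y + H·x̄ = [4, 11] + [-3, -9] = [1, 2]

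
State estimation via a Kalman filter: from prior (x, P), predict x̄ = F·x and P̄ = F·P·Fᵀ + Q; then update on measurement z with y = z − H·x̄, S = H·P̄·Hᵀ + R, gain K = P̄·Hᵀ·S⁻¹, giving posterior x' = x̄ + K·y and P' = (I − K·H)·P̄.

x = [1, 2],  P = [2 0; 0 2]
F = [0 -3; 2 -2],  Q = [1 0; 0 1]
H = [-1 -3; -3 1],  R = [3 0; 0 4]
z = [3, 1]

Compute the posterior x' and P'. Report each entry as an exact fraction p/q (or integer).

x' = [-4917/6412, -4623/6412]
P' = [2403/6412 -131/6412; -131/6412 5753/19236]

x̄ = F·x = [-6, -2]
P̄ = F·P·Fᵀ + Q = [19 12; 12 17]
y = z − H·x̄ = [-9, -15]
S = H·P̄·Hᵀ + R = [247 102; 102 120]
K = P̄·Hᵀ·S⁻¹ = [-335/3206 -1835/6412; -937/3206 1733/19236]
x' = x̄ + K·y = [-4917/6412, -4623/6412]
P' = (I − K·H)·P̄ = [2403/6412 -131/6412; -131/6412 5753/19236]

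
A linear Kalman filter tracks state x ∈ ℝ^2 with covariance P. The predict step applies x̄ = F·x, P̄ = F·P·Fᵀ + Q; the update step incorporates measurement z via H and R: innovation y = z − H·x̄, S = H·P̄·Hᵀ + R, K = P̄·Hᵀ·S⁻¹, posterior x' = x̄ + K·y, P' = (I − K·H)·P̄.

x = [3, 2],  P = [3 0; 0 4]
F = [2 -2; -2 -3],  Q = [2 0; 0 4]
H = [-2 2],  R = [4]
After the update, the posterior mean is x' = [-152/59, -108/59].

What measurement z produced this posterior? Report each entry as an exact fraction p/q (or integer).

z = [2]

x̄ = F·x = [2, -12]
P̄ = F·P·Fᵀ + Q = [30 12; 12 52]
S = H·P̄·Hᵀ + R = [236]
K = P̄·Hᵀ·S⁻¹ = [-9/59; 20/59]
x' − x̄ = [-270/59, 600/59] = K·y
y = (KᵀK)⁻¹·Kᵀ·(x' − x̄) = [30]
z = y + H·x̄ = [30] + [-28] = [2]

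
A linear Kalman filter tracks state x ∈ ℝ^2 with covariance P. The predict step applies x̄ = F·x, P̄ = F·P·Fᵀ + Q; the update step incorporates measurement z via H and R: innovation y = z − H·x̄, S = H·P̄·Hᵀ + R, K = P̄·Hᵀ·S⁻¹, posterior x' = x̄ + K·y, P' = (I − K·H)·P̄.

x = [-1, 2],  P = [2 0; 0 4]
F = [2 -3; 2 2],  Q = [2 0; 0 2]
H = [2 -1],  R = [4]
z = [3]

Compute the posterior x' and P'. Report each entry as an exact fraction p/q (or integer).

x' = [22/139, -331/139]
P' = [562/139 908/139; 908/139 1932/139]

x̄ = F·x = [-8, 2]
P̄ = F·P·Fᵀ + Q = [46 -16; -16 26]
y = z − H·x̄ = [21]
S = H·P̄·Hᵀ + R = [278]
K = P̄·Hᵀ·S⁻¹ = [54/139; -29/139]
x' = x̄ + K·y = [22/139, -331/139]
P' = (I − K·H)·P̄ = [562/139 908/139; 908/139 1932/139]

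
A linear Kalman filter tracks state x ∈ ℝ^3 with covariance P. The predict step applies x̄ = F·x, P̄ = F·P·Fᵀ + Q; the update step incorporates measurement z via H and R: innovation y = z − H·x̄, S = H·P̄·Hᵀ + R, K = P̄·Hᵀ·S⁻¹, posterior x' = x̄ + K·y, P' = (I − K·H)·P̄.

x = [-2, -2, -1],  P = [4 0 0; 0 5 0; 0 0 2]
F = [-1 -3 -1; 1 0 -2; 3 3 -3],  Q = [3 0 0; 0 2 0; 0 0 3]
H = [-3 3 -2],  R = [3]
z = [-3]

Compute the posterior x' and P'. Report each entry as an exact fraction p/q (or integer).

x' = [249/41, -12/41, -327/41]
P' = [1014/41 -120/41 -1671/41; -120/41 562/41 1026/41; -1671/41 1026/41 4035/41]

x̄ = F·x = [9, 0, -9]
P̄ = F·P·Fᵀ + Q = [54 0 -51; 0 14 24; -51 24 102]
y = z − H·x̄ = [6]
S = H·P̄·Hᵀ + R = [123]
K = P̄·Hᵀ·S⁻¹ = [-20/41; -2/41; 7/41]
x' = x̄ + K·y = [249/41, -12/41, -327/41]
P' = (I − K·H)·P̄ = [1014/41 -120/41 -1671/41; -120/41 562/41 1026/41; -1671/41 1026/41 4035/41]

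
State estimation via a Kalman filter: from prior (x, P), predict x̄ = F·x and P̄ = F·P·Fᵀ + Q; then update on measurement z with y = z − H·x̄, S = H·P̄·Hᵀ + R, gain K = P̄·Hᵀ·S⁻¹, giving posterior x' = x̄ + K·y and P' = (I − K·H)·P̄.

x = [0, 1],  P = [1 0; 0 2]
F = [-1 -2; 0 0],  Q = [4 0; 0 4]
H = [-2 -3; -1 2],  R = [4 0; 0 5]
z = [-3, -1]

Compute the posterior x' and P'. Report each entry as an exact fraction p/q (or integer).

x̄ = F·x = [-2, 0]
P̄ = F·P·Fᵀ + Q = [13 0; 0 4]
y = z − H·x̄ = [-7, -3]
S = H·P̄·Hᵀ + R = [92 2; 2 34]
K = P̄·Hᵀ·S⁻¹ = [-39/142 -26/71; -106/781 190/781]
x' = x̄ + K·y = [145/142, 172/781]
P' = (I − K·H)·P̄ = [78/71 -26/71; -26/71 332/781]

x' = [145/142, 172/781]
P' = [78/71 -26/71; -26/71 332/781]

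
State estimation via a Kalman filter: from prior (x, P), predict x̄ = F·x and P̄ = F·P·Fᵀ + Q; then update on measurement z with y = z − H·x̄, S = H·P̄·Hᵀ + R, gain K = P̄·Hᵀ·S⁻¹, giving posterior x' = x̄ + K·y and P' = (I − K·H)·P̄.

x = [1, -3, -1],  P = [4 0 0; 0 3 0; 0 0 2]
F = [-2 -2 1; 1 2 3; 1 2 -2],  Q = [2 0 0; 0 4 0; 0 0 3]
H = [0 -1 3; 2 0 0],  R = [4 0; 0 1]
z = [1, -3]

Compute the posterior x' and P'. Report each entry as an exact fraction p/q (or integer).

x' = [-1009/697, -81992/20213, -19545/20213]
P' = [172/697 -178/697 -62/697; -178/697 307370/20213 93654/20213; -62/697 93654/20213 37038/20213]

x̄ = F·x = [3, -8, -3]
P̄ = F·P·Fᵀ + Q = [32 -14 -24; -14 38 4; -24 4 27]
y = z − H·x̄ = [2, -9]
S = H·P̄·Hᵀ + R = [261 -116; -116 129]
K = P̄·Hᵀ·S⁻¹ = [-2/697 344/697; -6602/20213 -356/697; 4365/20213 -124/697]
x' = x̄ + K·y = [-1009/697, -81992/20213, -19545/20213]
P' = (I − K·H)·P̄ = [172/697 -178/697 -62/697; -178/697 307370/20213 93654/20213; -62/697 93654/20213 37038/20213]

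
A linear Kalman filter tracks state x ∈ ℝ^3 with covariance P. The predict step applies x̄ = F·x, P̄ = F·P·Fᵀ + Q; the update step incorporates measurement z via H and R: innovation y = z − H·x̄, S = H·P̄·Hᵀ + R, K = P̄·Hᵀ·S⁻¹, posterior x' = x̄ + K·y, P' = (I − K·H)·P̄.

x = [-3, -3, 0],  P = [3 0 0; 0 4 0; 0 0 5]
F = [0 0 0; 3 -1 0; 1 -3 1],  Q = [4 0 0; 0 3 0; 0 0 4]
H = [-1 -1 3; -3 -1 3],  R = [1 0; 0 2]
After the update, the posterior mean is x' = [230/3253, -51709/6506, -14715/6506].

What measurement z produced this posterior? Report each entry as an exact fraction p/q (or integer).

x̄ = F·x = [0, -6, 6]
P̄ = F·P·Fᵀ + Q = [4 0 0; 0 34 21; 0 21 48]
S = H·P̄·Hᵀ + R = [345 352; 352 378]
K = P̄·Hᵀ·S⁻¹ = [1356/3253 -1366/3253; 377/3253 -203/6506; 1599/3253 -861/6506]
x' − x̄ = [230/3253, -12673/6506, -53751/6506] = K·y
y = (KᵀK)⁻¹·Kᵀ·(x' − x̄) = [-23, -23]
z = y + H·x̄ = [-23, -23] + [24, 24] = [1, 1]

z = [1, 1]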